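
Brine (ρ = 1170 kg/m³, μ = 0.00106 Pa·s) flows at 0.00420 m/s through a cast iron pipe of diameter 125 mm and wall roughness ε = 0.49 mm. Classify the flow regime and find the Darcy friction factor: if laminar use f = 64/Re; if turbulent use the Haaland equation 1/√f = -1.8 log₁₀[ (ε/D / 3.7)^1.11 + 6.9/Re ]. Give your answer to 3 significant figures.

f ≈ 0.110

Re = ρVD/μ = 1170·0.0042·0.125/0.00106 = 579.5.
Re < 2300 → laminar, so f = 64/Re = 0.1104 (roughness is irrelevant in laminar flow).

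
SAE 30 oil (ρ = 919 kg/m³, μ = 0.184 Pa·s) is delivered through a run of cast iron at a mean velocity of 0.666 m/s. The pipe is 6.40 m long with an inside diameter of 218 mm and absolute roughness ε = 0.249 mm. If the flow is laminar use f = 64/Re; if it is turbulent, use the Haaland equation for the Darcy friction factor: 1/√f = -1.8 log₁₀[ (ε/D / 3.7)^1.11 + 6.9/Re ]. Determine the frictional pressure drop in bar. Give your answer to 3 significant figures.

ΔP ≈ 0.00528 bar

Reynolds number Re = ρVD/μ = 919 · 0.666 · 0.218 / 0.184 = 725.2.
Re < 2300 → laminar flow, so f = 64/Re = 64/725.2 = 0.08826 (the turbulent correlation is not needed).
Darcy-Weisbach: ΔP = f(L/D)(ρV²/2) = 0.08826·(6.4/0.218)·(919·0.666²/2) = 0.08826·29.36·203.8 = 528.1 Pa.
ΔP = 528.1 Pa = 0.00528 bar.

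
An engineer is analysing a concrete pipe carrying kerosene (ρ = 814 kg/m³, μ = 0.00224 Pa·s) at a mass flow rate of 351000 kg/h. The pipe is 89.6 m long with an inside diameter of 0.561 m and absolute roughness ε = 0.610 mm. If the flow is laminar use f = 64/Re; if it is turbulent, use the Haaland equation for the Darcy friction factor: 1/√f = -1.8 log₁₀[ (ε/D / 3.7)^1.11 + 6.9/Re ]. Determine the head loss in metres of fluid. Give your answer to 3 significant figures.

ṁ = 351000 kg/h = 351000/3600 = 97.5 kg/s.
A = πD²/4 = π(0.561)²/4 = 0.2472 m²; mean velocity V = ṁ/(ρA) = 97.5/(814 · 0.2472) = 0.4846 m/s.
Reynolds number Re = ρVD/μ = 814 · 0.4846 · 0.561 / 0.00224 = 9.879e+04.
Re > 4000 → turbulent. Relative roughness ε/D = 0.00061/0.561 = 0.00109. Haaland: 1/√f = -1.8 log₁₀[(0.00109/3.7)^1.11 + 6.9/9.879e+04] = -1.8 log₁₀[0.00012 + 6.98e-05] = 6.698, so f = 0.02229.
Darcy-Weisbach: ΔP = f(L/D)(ρV²/2) = 0.02229·(89.6/0.561)·(814·0.4846²/2) = 0.02229·159.7·95.57 = 340.2 Pa.
Head loss h_f = ΔP/(ρg) = 340.2/(814·9.81) = 0.0426 m.

h_f ≈ 0.0426 m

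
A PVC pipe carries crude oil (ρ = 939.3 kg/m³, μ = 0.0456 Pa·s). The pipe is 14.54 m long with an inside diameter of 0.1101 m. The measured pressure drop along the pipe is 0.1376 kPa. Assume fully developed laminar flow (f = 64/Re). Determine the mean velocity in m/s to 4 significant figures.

V ≈ 0.07862 m/s

For laminar flow, f = 64/Re with Re = ρVD/μ, so Darcy-Weisbach reduces to ΔP = 32μLV/D². Solving for V: V = ΔP·D²/(32μL) = 137.6·(0.1101)²/(32·0.0456·14.54) = 0.07862 m/s.
Check: Re = ρVD/μ = 939.3·0.07862·0.1101/0.0456 = 178.3 < 2300, so the laminar assumption holds.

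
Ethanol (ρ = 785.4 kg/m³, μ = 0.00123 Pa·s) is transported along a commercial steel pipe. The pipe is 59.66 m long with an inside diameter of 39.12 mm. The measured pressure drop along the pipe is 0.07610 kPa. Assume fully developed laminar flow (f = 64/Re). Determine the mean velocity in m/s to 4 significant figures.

For laminar flow, f = 64/Re with Re = ρVD/μ, so Darcy-Weisbach reduces to ΔP = 32μLV/D². Solving for V: V = ΔP·D²/(32μL) = 76.1·(0.03912)²/(32·0.00123·59.66) = 0.0496 m/s.
Check: Re = ρVD/μ = 785.4·0.0496·0.03912/0.00123 = 1239 < 2300, so the laminar assumption holds.

V ≈ 0.04960 m/s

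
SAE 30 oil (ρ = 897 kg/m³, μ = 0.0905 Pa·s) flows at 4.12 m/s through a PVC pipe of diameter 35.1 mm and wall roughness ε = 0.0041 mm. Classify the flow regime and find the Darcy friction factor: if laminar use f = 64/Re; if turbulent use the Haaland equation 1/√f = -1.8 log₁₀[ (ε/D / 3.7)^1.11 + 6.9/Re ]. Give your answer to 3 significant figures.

Re = ρVD/μ = 897·4.12·0.0351/0.0905 = 1433.
Re < 2300 → laminar, so f = 64/Re = 0.04465 (roughness is irrelevant in laminar flow).

f ≈ 0.0447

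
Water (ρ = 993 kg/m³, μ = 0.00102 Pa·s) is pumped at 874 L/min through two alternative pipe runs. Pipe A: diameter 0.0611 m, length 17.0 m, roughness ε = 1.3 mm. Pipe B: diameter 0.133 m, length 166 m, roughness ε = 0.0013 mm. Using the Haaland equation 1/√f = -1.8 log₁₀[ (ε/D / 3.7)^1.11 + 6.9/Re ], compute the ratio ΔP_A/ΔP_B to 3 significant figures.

ΔP_A/ΔP_B ≈ 14.9

Pipe A: V = Q/A = 0.01457/0.002932 = 4.968 m/s; Re = 2.955e+05; ε/D = 0.0213; Haaland → f = 0.05004; ΔP_A = f(L/D)(ρV²/2) = 1.706e+05 Pa.
Pipe B: V = Q/A = 0.01457/0.01389 = 1.048 m/s; Re = 1.358e+05; ε/D = 9.77e-06; Haaland → f = 0.01678; ΔP_B = f(L/D)(ρV²/2) = 1.143e+04 Pa.
ΔP_A/ΔP_B = 1.706e+05/1.143e+04 = 14.9.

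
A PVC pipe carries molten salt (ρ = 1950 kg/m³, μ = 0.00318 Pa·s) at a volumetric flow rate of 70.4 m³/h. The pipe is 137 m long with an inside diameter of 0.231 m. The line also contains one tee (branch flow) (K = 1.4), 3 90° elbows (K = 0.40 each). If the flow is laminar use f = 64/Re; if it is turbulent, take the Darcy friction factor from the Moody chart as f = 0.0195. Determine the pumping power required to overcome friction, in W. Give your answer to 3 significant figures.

Q = 70.4 m³/h = 70.4/3600 = 0.01956 m³/s.
Cross-sectional area A = πD²/4 = π(0.231)²/4 = 0.04191 m²; mean velocity V = Q/A = 0.01956/0.04191 = 0.4666 m/s.
Reynolds number Re = ρVD/μ = 1950 · 0.4666 · 0.231 / 0.00318 = 6.61e+04.
Re > 4000 → turbulent; use the Moody-chart value f = 0.0195.
Total minor-loss coefficient ΣK = 1·1.4 + 3·0.4 = 2.6.
ΔP = [f·L/D + ΣK]·(ρV²/2) = [0.0195·137/0.231 + 2.6]·(1950·0.4666²/2) = [11.56 + 2.6]·212.3 = 3007 Pa.
Pumping power P = QΔP = 0.01956·3007 = 58.80 W = 58.8 W.

P ≈ 58.8 W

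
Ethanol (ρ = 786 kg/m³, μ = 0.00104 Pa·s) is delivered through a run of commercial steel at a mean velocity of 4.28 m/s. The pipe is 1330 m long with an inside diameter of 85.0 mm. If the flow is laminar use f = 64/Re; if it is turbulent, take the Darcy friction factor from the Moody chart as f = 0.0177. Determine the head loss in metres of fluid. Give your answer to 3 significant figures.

h_f ≈ 259 m

Reynolds number Re = ρVD/μ = 786 · 4.28 · 0.085 / 0.00104 = 2.749e+05.
Re > 4000 → turbulent; use the Moody-chart value f = 0.0177.
Darcy-Weisbach: ΔP = f(L/D)(ρV²/2) = 0.0177·(1330/0.085)·(786·4.28²/2) = 0.0177·1.565e+04·7199 = 1.994e+06 Pa.
Head loss h_f = ΔP/(ρg) = 1.994e+06/(786·9.81) = 259 m.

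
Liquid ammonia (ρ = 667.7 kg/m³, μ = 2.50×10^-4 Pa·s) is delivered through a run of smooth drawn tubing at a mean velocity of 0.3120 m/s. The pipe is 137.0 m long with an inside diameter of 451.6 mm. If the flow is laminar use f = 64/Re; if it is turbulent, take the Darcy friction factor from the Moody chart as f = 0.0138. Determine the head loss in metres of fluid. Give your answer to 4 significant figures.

Reynolds number Re = ρVD/μ = 667.7 · 0.312 · 0.4516 / 0.00025 = 3.763e+05.
Re > 4000 → turbulent; use the Moody-chart value f = 0.0138.
Darcy-Weisbach: ΔP = f(L/D)(ρV²/2) = 0.0138·(137/0.4516)·(667.7·0.312²/2) = 0.0138·303.4·32.5 = 136.1 Pa.
Head loss h_f = ΔP/(ρg) = 136.1/(667.7·9.81) = 0.02077 m.

h_f ≈ 0.02077 m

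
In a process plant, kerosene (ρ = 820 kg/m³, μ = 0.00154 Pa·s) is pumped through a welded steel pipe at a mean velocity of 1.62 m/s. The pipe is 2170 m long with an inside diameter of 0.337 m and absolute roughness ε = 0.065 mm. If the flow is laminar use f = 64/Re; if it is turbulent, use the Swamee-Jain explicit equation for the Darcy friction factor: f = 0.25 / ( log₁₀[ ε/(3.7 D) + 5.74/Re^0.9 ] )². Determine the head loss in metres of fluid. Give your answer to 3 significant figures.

Reynolds number Re = ρVD/μ = 820 · 1.62 · 0.337 / 0.00154 = 2.907e+05.
Re > 4000 → turbulent. Relative roughness ε/D = 6.5e-05/0.337 = 0.000193. Swamee-Jain: f = 0.25/(log₁₀[0.000193/3.7 + 5.74/2.907e+05^0.9])² = 0.25/(log₁₀[5.21e-05 + 6.95e-05])² = 0.25/(-3.915)² = 0.01631.
Darcy-Weisbach: ΔP = f(L/D)(ρV²/2) = 0.01631·(2170/0.337)·(820·1.62²/2) = 0.01631·6439·1076 = 1.13e+05 Pa.
Head loss h_f = ΔP/(ρg) = 1.13e+05/(820·9.81) = 14.0 m.

h_f ≈ 14.0 m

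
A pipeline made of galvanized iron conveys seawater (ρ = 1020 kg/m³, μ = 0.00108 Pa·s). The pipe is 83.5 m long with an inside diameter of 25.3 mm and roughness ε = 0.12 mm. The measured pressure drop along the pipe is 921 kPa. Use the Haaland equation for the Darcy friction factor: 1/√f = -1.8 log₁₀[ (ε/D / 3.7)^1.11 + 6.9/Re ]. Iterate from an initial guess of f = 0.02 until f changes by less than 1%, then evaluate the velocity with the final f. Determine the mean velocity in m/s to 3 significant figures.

Rearranging Darcy-Weisbach: V = √(2·ΔP·D/(f·L·ρ)). With ε/D = 0.00012/0.0253 = 0.00474, iterate starting from f = 0.02:
  f = 0.02 → V = √(2·9.21e+05·0.0253/(0.02·83.5·1020)) = 5.231 m/s; Re = ρVD/μ = 1.25e+05; f → 0.03066
  f = 0.03066 → V = 4.225 m/s; Re = 1.009e+05; f → 0.03082
Converged (Δf/f < 1%). With the final f = 0.03082: V = √(2·9.21e+05·0.0253/(0.03082·83.5·1020)) = 4.214 m/s.

V ≈ 4.21 m/s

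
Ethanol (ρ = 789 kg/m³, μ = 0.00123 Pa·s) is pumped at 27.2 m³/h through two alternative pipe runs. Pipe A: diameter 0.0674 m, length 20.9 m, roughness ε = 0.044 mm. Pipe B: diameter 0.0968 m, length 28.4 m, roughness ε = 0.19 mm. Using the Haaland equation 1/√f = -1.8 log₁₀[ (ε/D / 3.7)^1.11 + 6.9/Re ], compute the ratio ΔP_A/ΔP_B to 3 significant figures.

ΔP_A/ΔP_B ≈ 3.66

Pipe A: V = Q/A = 0.007556/0.003568 = 2.118 m/s; Re = 9.156e+04; ε/D = 0.000653; Haaland → f = 0.0209; ΔP_A = f(L/D)(ρV²/2) = 1.146e+04 Pa.
Pipe B: V = Q/A = 0.007556/0.007359 = 1.027 m/s; Re = 6.375e+04; ε/D = 0.00196; Haaland → f = 0.02565; ΔP_B = f(L/D)(ρV²/2) = 3129 Pa.
ΔP_A/ΔP_B = 1.146e+04/3129 = 3.66.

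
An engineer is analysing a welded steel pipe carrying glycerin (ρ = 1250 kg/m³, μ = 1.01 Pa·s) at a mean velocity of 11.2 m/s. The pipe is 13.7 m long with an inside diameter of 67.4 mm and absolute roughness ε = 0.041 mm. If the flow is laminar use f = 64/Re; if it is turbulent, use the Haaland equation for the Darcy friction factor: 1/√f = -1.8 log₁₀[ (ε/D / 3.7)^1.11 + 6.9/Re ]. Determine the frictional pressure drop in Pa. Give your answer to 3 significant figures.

Reynolds number Re = ρVD/μ = 1250 · 11.2 · 0.0674 / 1.01 = 934.3.
Re < 2300 → laminar flow, so f = 64/Re = 64/934.3 = 0.0685 (the turbulent correlation is not needed).
Darcy-Weisbach: ΔP = f(L/D)(ρV²/2) = 0.0685·(13.7/0.0674)·(1250·11.2²/2) = 0.0685·203.3·7.84e+04 = 1.092e+06 Pa.

ΔP ≈ 1.09×10^6 Pa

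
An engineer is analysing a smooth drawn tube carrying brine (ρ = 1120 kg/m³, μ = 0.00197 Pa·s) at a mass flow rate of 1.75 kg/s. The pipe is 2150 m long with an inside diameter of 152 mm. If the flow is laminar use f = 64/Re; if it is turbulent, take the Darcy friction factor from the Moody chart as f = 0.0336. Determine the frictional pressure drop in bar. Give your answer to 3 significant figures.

A = πD²/4 = π(0.152)²/4 = 0.01815 m²; mean velocity V = ṁ/(ρA) = 1.75/(1120 · 0.01815) = 0.08611 m/s.
Reynolds number Re = ρVD/μ = 1120 · 0.08611 · 0.152 / 0.00197 = 7441.
Re > 4000 → turbulent; use the Moody-chart value f = 0.0336.
Darcy-Weisbach: ΔP = f(L/D)(ρV²/2) = 0.0336·(2150/0.152)·(1120·0.08611²/2) = 0.0336·1.414e+04·4.152 = 1973 Pa.
ΔP = 1973 Pa = 0.0197 bar.

ΔP ≈ 0.0197 bar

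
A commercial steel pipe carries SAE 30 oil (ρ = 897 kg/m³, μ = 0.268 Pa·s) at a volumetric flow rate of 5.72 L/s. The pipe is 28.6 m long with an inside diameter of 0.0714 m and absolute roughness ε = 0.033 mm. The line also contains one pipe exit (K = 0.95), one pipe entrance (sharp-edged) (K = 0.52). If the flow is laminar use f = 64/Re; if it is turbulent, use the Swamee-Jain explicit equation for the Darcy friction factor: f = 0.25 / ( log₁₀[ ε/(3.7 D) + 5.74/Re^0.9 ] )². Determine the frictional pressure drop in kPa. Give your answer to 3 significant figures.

Q = 5.72 L/s = 5.72/1000 = 0.00572 m³/s.
Cross-sectional area A = πD²/4 = π(0.0714)²/4 = 0.004004 m²; mean velocity V = Q/A = 0.00572/0.004004 = 1.429 m/s.
Reynolds number Re = ρVD/μ = 897 · 1.429 · 0.0714 / 0.268 = 341.4.
Re < 2300 → laminar flow, so f = 64/Re = 64/341.4 = 0.1875 (the turbulent correlation is not needed).
Total minor-loss coefficient ΣK = 1·0.95 + 1·0.52 = 1.47.
ΔP = [f·L/D + ΣK]·(ρV²/2) = [0.1875·28.6/0.0714 + 1.47]·(897·1.429²/2) = [75.09 + 1.47]·915.3 = 7.008e+04 Pa.
ΔP = 7.008e+04 Pa = 70.1 kPa.

ΔP ≈ 70.1 kPa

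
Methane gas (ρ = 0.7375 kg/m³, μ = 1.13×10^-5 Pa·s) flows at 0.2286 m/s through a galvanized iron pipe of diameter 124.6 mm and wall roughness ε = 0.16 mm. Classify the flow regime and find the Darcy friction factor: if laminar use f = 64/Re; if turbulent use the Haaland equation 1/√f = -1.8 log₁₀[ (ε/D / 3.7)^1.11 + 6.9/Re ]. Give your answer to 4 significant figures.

f ≈ 0.03443

Re = ρVD/μ = 0.7375·0.2286·0.1246/1.13e-05 = 1859.
Re < 2300 → laminar, so f = 64/Re = 0.03443 (roughness is irrelevant in laminar flow).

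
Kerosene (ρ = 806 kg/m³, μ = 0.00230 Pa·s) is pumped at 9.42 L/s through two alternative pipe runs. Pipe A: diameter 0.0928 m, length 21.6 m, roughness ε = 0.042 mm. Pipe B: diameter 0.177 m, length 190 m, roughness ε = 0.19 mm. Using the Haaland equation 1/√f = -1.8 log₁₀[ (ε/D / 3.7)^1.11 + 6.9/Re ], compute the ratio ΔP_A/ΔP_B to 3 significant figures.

ΔP_A/ΔP_B ≈ 2.40

Pipe A: V = Q/A = 0.00942/0.006764 = 1.393 m/s; Re = 4.529e+04; ε/D = 0.000453; Haaland → f = 0.0225; ΔP_A = f(L/D)(ρV²/2) = 4093 Pa.
Pipe B: V = Q/A = 0.00942/0.02461 = 0.3828 m/s; Re = 2.375e+04; ε/D = 0.00107; Haaland → f = 0.02688; ΔP_B = f(L/D)(ρV²/2) = 1705 Pa.
ΔP_A/ΔP_B = 4093/1705 = 2.40.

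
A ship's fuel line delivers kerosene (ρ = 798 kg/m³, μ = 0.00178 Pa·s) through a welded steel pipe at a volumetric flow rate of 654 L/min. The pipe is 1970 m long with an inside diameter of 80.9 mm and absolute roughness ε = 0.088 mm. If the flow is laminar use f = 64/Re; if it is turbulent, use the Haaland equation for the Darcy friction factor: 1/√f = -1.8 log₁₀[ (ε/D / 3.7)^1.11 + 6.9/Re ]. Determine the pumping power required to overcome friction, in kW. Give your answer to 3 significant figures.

P ≈ 10.9 kW

Q = 654 L/min = 654/60000 = 0.0109 m³/s.
Cross-sectional area A = πD²/4 = π(0.0809)²/4 = 0.00514 m²; mean velocity V = Q/A = 0.0109/0.00514 = 2.121 m/s.
Reynolds number Re = ρVD/μ = 798 · 2.121 · 0.0809 / 0.00178 = 7.691e+04.
Re > 4000 → turbulent. Relative roughness ε/D = 8.8e-05/0.0809 = 0.00109. Haaland: 1/√f = -1.8 log₁₀[(0.00109/3.7)^1.11 + 6.9/7.691e+04] = -1.8 log₁₀[0.00012 + 8.97e-05] = 6.62, so f = 0.02282.
Darcy-Weisbach: ΔP = f(L/D)(ρV²/2) = 0.02282·(1970/0.0809)·(798·2.121²/2) = 0.02282·2.435e+04·1794 = 9.968e+05 Pa.
Pumping power P = QΔP = 0.0109·9.968e+05 = 10870 W = 10.9 kW.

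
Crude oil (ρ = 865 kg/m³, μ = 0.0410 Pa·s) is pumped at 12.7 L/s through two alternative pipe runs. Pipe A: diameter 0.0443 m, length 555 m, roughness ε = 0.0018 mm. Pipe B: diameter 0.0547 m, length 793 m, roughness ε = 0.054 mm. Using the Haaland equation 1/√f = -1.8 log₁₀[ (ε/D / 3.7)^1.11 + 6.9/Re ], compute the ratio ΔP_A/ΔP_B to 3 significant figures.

ΔP_A/ΔP_B ≈ 1.84

Pipe A: V = Q/A = 0.0127/0.001541 = 8.24 m/s; Re = 7701; ε/D = 4.06e-05; Haaland → f = 0.03326; ΔP_A = f(L/D)(ρV²/2) = 1.224e+07 Pa.
Pipe B: V = Q/A = 0.0127/0.00235 = 5.404 m/s; Re = 6237; ε/D = 0.000987; Haaland → f = 0.03631; ΔP_B = f(L/D)(ρV²/2) = 6.648e+06 Pa.
ΔP_A/ΔP_B = 1.224e+07/6.648e+06 = 1.84.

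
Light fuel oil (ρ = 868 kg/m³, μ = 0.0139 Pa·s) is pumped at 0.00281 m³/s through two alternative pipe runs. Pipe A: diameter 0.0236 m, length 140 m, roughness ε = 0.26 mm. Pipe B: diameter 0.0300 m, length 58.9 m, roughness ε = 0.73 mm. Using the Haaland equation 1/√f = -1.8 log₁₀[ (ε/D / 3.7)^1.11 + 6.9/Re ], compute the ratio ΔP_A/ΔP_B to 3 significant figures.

Pipe A: V = Q/A = 0.00281/0.0004374 = 6.424 m/s; Re = 9467; ε/D = 0.011; Haaland → f = 0.04434; ΔP_A = f(L/D)(ρV²/2) = 4.71e+06 Pa.
Pipe B: V = Q/A = 0.00281/0.0007069 = 3.975 m/s; Re = 7447; ε/D = 0.0243; Haaland → f = 0.057; ΔP_B = f(L/D)(ρV²/2) = 7.676e+05 Pa.
ΔP_A/ΔP_B = 4.71e+06/7.676e+05 = 6.14.

ΔP_A/ΔP_B ≈ 6.14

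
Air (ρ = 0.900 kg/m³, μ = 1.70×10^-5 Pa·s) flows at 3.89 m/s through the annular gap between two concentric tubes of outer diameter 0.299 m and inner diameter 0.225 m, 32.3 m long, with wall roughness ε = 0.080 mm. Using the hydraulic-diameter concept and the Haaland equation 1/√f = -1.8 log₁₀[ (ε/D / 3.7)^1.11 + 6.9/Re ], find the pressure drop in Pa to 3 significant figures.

Hydraulic diameter D_h = 4A/P = D_o - D_i = 0.299 - 0.225 = 0.074 m.
Re = ρVD_h/μ = 0.9·3.89·0.074/1.7e-05 = 1.524e+04.
ε/D_h = 8e-05/0.074 = 0.00108; Haaland gives 1/√f = -1.8 log₁₀[0.000119+0.000453] = 5.837, so f = 0.02936.
ΔP = f(L/D_h)(ρV²/2) = 0.02936·32.3/0.074·6.809 = 87.25 Pa.

ΔP ≈ 87.3 Pa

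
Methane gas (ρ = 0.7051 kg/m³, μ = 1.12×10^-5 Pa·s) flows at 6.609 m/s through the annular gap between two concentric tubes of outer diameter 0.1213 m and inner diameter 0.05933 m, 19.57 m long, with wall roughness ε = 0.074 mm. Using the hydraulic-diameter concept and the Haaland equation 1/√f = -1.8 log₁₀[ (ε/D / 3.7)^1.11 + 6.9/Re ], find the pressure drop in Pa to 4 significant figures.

ΔP ≈ 130.1 Pa

Hydraulic diameter D_h = 4A/P = D_o - D_i = 0.1213 - 0.05933 = 0.06197 m.
Re = ρVD_h/μ = 0.7051·6.609·0.06197/1.12e-05 = 2.578e+04.
ε/D_h = 7.4e-05/0.06197 = 0.00119; Haaland gives 1/√f = -1.8 log₁₀[0.000133+0.000268] = 6.115, so f = 0.02675.
ΔP = f(L/D_h)(ρV²/2) = 0.02675·19.57/0.06197·15.4 = 130.1 Pa.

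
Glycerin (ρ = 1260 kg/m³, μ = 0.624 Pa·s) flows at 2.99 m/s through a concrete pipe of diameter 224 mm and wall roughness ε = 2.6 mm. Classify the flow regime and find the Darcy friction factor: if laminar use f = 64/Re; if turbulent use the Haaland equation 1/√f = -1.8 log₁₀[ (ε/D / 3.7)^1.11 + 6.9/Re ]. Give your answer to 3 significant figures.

Re = ρVD/μ = 1260·2.99·0.224/0.624 = 1352.
Re < 2300 → laminar, so f = 64/Re = 0.04732 (roughness is irrelevant in laminar flow).

f ≈ 0.0473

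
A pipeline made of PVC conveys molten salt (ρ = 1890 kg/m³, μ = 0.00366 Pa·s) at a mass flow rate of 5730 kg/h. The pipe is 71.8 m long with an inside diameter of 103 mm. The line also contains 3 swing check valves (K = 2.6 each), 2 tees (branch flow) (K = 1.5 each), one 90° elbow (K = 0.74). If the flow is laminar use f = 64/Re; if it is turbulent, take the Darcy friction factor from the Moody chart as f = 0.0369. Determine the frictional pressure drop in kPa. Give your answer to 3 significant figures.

ΔP ≈ 0.360 kPa

ṁ = 5730 kg/h = 5730/3600 = 1.592 kg/s.
A = πD²/4 = π(0.103)²/4 = 0.008332 m²; mean velocity V = ṁ/(ρA) = 1.592/(1890 · 0.008332) = 0.1011 m/s.
Reynolds number Re = ρVD/μ = 1890 · 0.1011 · 0.103 / 0.00366 = 5376.
Re > 4000 → turbulent; use the Moody-chart value f = 0.0369.
Total minor-loss coefficient ΣK = 3·2.6 + 2·1.5 + 1·0.74 = 11.5.
ΔP = [f·L/D + ΣK]·(ρV²/2) = [0.0369·71.8/0.103 + 11.5]·(1890·0.1011²/2) = [25.72 + 11.5]·9.653 = 359.7 Pa.
ΔP = 359.7 Pa = 0.360 kPa.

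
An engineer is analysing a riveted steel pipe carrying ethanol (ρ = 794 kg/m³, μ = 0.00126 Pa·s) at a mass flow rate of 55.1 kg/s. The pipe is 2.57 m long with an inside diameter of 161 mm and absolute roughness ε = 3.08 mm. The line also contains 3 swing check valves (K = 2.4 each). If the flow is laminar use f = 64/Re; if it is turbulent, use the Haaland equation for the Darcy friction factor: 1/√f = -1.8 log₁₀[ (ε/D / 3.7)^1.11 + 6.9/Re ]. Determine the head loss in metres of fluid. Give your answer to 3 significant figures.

A = πD²/4 = π(0.161)²/4 = 0.02036 m²; mean velocity V = ṁ/(ρA) = 55.1/(794 · 0.02036) = 3.409 m/s.
Reynolds number Re = ρVD/μ = 794 · 3.409 · 0.161 / 0.00126 = 3.458e+05.
Re > 4000 → turbulent. Relative roughness ε/D = 0.00308/0.161 = 0.0191. Haaland: 1/√f = -1.8 log₁₀[(0.0191/3.7)^1.11 + 6.9/3.458e+05] = -1.8 log₁₀[0.0029 + 2e-05] = 4.563, so f = 0.04803.
Total minor-loss coefficient ΣK = 3·2.4 = 7.2.
ΔP = [f·L/D + ΣK]·(ρV²/2) = [0.04803·2.57/0.161 + 7.2]·(794·3.409²/2) = [0.7667 + 7.2]·4613 = 3.675e+04 Pa.
Head loss h_f = ΔP/(ρg) = 3.675e+04/(794·9.81) = 4.72 m.

h_f ≈ 4.72 m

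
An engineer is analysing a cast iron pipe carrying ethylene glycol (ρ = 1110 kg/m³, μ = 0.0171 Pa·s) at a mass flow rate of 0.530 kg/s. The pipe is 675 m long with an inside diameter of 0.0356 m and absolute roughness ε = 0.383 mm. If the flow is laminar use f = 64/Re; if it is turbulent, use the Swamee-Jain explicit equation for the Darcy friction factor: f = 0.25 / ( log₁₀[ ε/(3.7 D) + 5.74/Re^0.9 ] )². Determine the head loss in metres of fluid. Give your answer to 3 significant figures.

h_f ≈ 12.8 m

A = πD²/4 = π(0.0356)²/4 = 0.0009954 m²; mean velocity V = ṁ/(ρA) = 0.53/(1110 · 0.0009954) = 0.4797 m/s.
Reynolds number Re = ρVD/μ = 1110 · 0.4797 · 0.0356 / 0.0171 = 1109.
Re < 2300 → laminar flow, so f = 64/Re = 64/1109 = 0.05774 (the turbulent correlation is not needed).
Darcy-Weisbach: ΔP = f(L/D)(ρV²/2) = 0.05774·(675/0.0356)·(1110·0.4797²/2) = 0.05774·1.896e+04·127.7 = 1.398e+05 Pa.
Head loss h_f = ΔP/(ρg) = 1.398e+05/(1110·9.81) = 12.8 m.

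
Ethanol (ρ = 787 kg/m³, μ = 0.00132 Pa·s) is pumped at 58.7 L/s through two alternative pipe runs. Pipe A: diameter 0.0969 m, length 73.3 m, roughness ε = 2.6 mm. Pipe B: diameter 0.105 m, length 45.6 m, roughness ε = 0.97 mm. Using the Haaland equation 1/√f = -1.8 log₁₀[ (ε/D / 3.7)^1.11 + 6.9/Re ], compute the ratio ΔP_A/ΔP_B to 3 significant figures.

Pipe A: V = Q/A = 0.0587/0.007375 = 7.96 m/s; Re = 4.599e+05; ε/D = 0.0268; Haaland → f = 0.05479; ΔP_A = f(L/D)(ρV²/2) = 1.033e+06 Pa.
Pipe B: V = Q/A = 0.0587/0.008659 = 6.779 m/s; Re = 4.244e+05; ε/D = 0.00924; Haaland → f = 0.03712; ΔP_B = f(L/D)(ρV²/2) = 2.915e+05 Pa.
ΔP_A/ΔP_B = 1.033e+06/2.915e+05 = 3.54.

ΔP_A/ΔP_B ≈ 3.54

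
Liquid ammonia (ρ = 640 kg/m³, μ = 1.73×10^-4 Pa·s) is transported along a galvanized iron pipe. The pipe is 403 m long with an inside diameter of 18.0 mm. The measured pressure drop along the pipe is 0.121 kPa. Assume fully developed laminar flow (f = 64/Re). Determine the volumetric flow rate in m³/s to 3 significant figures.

For laminar flow, f = 64/Re with Re = ρVD/μ, so Darcy-Weisbach reduces to ΔP = 32μLV/D². Solving for V: V = ΔP·D²/(32μL) = 121·(0.018)²/(32·0.000173·403) = 0.01757 m/s.
Check: Re = ρVD/μ = 640·0.01757·0.018/0.000173 = 1170 < 2300, so the laminar assumption holds.
Q = V·A = 0.01757·(π/4·0.018²) = 4.472e-06 m³/s = 4.47×10^-6 m³/s.

Q ≈ 4.47×10^-6 m³/s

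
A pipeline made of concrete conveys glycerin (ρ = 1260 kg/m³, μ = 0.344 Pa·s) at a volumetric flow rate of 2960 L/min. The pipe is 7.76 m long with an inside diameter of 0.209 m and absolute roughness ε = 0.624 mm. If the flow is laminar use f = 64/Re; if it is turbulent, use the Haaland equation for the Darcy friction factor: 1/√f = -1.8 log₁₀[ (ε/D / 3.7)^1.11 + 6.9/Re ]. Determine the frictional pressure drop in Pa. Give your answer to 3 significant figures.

Q = 2960 L/min = 2960/60000 = 0.04933 m³/s.
Cross-sectional area A = πD²/4 = π(0.209)²/4 = 0.03431 m²; mean velocity V = Q/A = 0.04933/0.03431 = 1.438 m/s.
Reynolds number Re = ρVD/μ = 1260 · 1.438 · 0.209 / 0.344 = 1101.
Re < 2300 → laminar flow, so f = 64/Re = 64/1101 = 0.05814 (the turbulent correlation is not needed).
Darcy-Weisbach: ΔP = f(L/D)(ρV²/2) = 0.05814·(7.76/0.209)·(1260·1.438²/2) = 0.05814·37.13·1303 = 2812 Pa.

ΔP ≈ 2810 Pa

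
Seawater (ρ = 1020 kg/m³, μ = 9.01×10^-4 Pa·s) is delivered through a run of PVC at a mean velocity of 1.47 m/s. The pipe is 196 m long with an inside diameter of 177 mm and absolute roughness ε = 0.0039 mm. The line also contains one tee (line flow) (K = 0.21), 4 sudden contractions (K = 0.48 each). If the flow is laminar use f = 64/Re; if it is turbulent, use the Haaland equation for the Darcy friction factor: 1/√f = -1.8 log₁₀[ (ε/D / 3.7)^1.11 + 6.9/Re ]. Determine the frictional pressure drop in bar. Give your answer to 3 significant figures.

ΔP ≈ 0.201 bar

Reynolds number Re = ρVD/μ = 1020 · 1.47 · 0.177 / 0.000901 = 2.946e+05.
Re > 4000 → turbulent. Relative roughness ε/D = 3.9e-06/0.177 = 2.2e-05. Haaland: 1/√f = -1.8 log₁₀[(2.2e-05/3.7)^1.11 + 6.9/2.946e+05] = -1.8 log₁₀[1.59e-06 + 2.34e-05] = 8.283, so f = 0.01457.
Total minor-loss coefficient ΣK = 1·0.21 + 4·0.48 = 2.13.
ΔP = [f·L/D + ΣK]·(ρV²/2) = [0.01457·196/0.177 + 2.13]·(1020·1.47²/2) = [16.14 + 2.13]·1102 = 2.013e+04 Pa.
ΔP = 2.013e+04 Pa = 0.201 bar.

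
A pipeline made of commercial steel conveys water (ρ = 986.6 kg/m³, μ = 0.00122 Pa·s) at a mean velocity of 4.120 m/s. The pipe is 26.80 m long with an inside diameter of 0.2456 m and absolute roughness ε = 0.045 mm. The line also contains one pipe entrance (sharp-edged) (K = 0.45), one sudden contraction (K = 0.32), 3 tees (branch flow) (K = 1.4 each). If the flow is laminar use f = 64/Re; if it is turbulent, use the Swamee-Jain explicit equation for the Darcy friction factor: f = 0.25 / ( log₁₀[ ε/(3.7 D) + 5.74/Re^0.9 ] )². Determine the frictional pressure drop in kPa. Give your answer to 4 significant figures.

ΔP ≈ 55.11 kPa

Reynolds number Re = ρVD/μ = 986.6 · 4.12 · 0.2456 / 0.00122 = 8.183e+05.
Re > 4000 → turbulent. Relative roughness ε/D = 4.5e-05/0.2456 = 0.000183. Swamee-Jain: f = 0.25/(log₁₀[0.000183/3.7 + 5.74/8.183e+05^0.9])² = 0.25/(log₁₀[4.95e-05 + 2.74e-05])² = 0.25/(-4.114)² = 0.01477.
Total minor-loss coefficient ΣK = 1·0.45 + 1·0.32 + 3·1.4 = 4.97.
ΔP = [f·L/D + ΣK]·(ρV²/2) = [0.01477·26.8/0.2456 + 4.97]·(986.6·4.12²/2) = [1.612 + 4.97]·8373 = 5.511e+04 Pa.
ΔP = 5.511e+04 Pa = 55.11 kPa.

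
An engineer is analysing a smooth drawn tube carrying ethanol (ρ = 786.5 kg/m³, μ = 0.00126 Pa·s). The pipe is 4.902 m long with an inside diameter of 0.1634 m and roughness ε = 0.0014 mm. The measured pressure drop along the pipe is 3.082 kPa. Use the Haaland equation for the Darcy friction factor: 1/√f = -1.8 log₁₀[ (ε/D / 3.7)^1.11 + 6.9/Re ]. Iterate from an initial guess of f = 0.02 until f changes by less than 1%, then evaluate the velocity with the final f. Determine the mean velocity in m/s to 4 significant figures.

Rearranging Darcy-Weisbach: V = √(2·ΔP·D/(f·L·ρ)). With ε/D = 1.4e-06/0.1634 = 8.57e-06, iterate starting from f = 0.02:
  f = 0.02 → V = √(2·3082·0.1634/(0.02·4.902·786.5)) = 3.614 m/s; Re = ρVD/μ = 3.686e+05; f → 0.01388
  f = 0.01388 → V = 4.338 m/s; Re = 4.424e+05; f → 0.01344
  f = 0.01344 → V = 4.409 m/s; Re = 4.496e+05; f → 0.0134
Converged (Δf/f < 1%). With the final f = 0.0134: V = √(2·3082·0.1634/(0.0134·4.902·786.5)) = 4.415 m/s.

V ≈ 4.415 m/s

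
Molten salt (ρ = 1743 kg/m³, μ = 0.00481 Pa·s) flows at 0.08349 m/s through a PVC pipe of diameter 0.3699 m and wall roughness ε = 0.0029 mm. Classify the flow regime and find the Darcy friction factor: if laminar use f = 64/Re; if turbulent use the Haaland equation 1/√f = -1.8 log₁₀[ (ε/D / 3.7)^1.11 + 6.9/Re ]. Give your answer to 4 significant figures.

Re = ρVD/μ = 1743·0.08349·0.3699/0.00481 = 1.119e+04.
Re > 4000 → turbulent. ε/D = 2.9e-06/0.3699 = 7.84e-06; Haaland: 1/√f = -1.8 log₁₀[5.03e-07 + 0.000617] = 5.777, so f = 0.02996.

f ≈ 0.02996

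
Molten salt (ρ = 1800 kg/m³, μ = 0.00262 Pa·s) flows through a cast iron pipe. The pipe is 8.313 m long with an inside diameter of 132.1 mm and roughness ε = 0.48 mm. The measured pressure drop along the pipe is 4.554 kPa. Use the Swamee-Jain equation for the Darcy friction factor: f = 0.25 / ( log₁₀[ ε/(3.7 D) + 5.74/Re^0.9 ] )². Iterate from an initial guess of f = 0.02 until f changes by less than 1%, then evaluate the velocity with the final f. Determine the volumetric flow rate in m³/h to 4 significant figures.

Rearranging Darcy-Weisbach: V = √(2·ΔP·D/(f·L·ρ)). With ε/D = 0.00048/0.1321 = 0.00363, iterate starting from f = 0.02:
  f = 0.02 → V = √(2·4554·0.1321/(0.02·8.313·1800)) = 2.005 m/s; Re = ρVD/μ = 1.82e+05; f → 0.02847
  f = 0.02847 → V = 1.681 m/s; Re = 1.525e+05; f → 0.02861
Converged (Δf/f < 1%). With the final f = 0.02861: V = √(2·4554·0.1321/(0.02861·8.313·1800)) = 1.677 m/s.
Q = V·A = 1.677·(π/4·0.1321²) = 0.02298 m³/s = 82.72 m³/h.

Q ≈ 82.72 m³/h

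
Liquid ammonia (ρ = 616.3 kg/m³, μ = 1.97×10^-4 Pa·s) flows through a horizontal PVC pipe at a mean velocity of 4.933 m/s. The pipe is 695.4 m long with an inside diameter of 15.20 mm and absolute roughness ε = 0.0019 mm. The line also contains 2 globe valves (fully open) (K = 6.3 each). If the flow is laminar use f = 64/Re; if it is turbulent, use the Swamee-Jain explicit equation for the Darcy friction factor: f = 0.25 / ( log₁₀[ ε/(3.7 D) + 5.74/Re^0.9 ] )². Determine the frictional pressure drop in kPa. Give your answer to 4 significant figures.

Reynolds number Re = ρVD/μ = 616.3 · 4.933 · 0.0152 / 0.000197 = 2.346e+05.
Re > 4000 → turbulent. Relative roughness ε/D = 1.9e-06/0.0152 = 0.000125. Swamee-Jain: f = 0.25/(log₁₀[0.000125/3.7 + 5.74/2.346e+05^0.9])² = 0.25/(log₁₀[3.38e-05 + 8.43e-05])² = 0.25/(-3.928)² = 0.0162.
Total minor-loss coefficient ΣK = 2·6.3 = 12.6.
ΔP = [f·L/D + ΣK]·(ρV²/2) = [0.0162·695.4/0.0152 + 12.6]·(616.3·4.933²/2) = [741.3 + 12.6]·7499 = 5.653e+06 Pa.
ΔP = 5.653e+06 Pa = 5653 kPa.

ΔP ≈ 5653 kPa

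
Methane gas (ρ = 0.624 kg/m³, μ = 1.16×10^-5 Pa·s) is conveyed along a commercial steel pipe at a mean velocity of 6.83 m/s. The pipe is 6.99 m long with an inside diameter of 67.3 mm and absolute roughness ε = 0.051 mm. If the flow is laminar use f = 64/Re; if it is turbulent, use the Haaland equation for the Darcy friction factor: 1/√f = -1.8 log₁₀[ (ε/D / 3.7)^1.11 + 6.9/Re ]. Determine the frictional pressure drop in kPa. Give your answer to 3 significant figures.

Reynolds number Re = ρVD/μ = 0.624 · 6.83 · 0.0673 / 1.16e-05 = 2.473e+04.
Re > 4000 → turbulent. Relative roughness ε/D = 5.1e-05/0.0673 = 0.000758. Haaland: 1/√f = -1.8 log₁₀[(0.000758/3.7)^1.11 + 6.9/2.473e+04] = -1.8 log₁₀[8.05e-05 + 0.000279] = 6.2, so f = 0.02602.
Darcy-Weisbach: ΔP = f(L/D)(ρV²/2) = 0.02602·(6.99/0.0673)·(0.624·6.83²/2) = 0.02602·103.9·14.55 = 39.33 Pa.
ΔP = 39.33 Pa = 0.0393 kPa.

ΔP ≈ 0.0393 kPa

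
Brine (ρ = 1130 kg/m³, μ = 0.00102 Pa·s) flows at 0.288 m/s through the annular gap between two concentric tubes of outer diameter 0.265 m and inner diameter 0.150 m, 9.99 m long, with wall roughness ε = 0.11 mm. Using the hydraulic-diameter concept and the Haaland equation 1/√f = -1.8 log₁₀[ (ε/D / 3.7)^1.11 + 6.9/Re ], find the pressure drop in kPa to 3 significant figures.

ΔP ≈ 0.101 kPa

Hydraulic diameter D_h = 4A/P = D_o - D_i = 0.265 - 0.15 = 0.115 m.
Re = ρVD_h/μ = 1130·0.288·0.115/0.00102 = 3.669e+04.
ε/D_h = 0.00011/0.115 = 0.000957; Haaland gives 1/√f = -1.8 log₁₀[0.000104+0.000188] = 6.362, so f = 0.02471.
ΔP = f(L/D_h)(ρV²/2) = 0.02471·9.99/0.115·46.86 = 100.6 Pa.
ΔP = 0.101 kPa.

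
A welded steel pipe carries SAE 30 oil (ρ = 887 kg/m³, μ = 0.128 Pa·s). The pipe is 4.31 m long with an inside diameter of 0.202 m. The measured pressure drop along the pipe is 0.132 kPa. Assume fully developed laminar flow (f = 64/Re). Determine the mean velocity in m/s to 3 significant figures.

V ≈ 0.305 m/s

For laminar flow, f = 64/Re with Re = ρVD/μ, so Darcy-Weisbach reduces to ΔP = 32μLV/D². Solving for V: V = ΔP·D²/(32μL) = 132·(0.202)²/(32·0.128·4.31) = 0.3051 m/s.
Check: Re = ρVD/μ = 887·0.3051·0.202/0.128 = 427.1 < 2300, so the laminar assumption holds.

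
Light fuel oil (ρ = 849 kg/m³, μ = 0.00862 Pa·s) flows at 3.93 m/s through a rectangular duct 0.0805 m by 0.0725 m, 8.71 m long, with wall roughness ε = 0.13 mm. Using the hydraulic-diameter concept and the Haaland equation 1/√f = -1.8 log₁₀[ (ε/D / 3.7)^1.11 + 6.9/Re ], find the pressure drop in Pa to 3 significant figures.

ΔP ≈ 20400 Pa

Hydraulic diameter D_h = 4A/P = 4·(0.0805·0.0725)/(2·(0.0805+0.0725)) = 0.02334/0.306 = 0.07629 m.
Re = ρVD_h/μ = 849·3.93·0.07629/0.00862 = 2.953e+04.
ε/D_h = 0.00013/0.07629 = 0.0017; Haaland gives 1/√f = -1.8 log₁₀[0.000198+0.000234] = 6.057, so f = 0.02726.
ΔP = f(L/D_h)(ρV²/2) = 0.02726·8.71/0.07629·6556 = 2.04e+04 Pa.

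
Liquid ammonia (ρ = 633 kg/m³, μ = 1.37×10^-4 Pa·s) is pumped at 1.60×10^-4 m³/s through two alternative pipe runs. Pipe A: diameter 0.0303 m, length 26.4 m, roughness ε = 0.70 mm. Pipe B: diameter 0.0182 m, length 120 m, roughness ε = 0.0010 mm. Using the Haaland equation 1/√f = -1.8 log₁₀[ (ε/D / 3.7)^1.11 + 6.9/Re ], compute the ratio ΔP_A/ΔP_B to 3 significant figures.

Pipe A: V = Q/A = 0.00016/0.0007211 = 0.2219 m/s; Re = 3.106e+04; ε/D = 0.0231; Haaland → f = 0.05266; ΔP_A = f(L/D)(ρV²/2) = 715.1 Pa.
Pipe B: V = Q/A = 0.00016/0.0002602 = 0.615 m/s; Re = 5.172e+04; ε/D = 5.49e-05; Haaland → f = 0.02071; ΔP_B = f(L/D)(ρV²/2) = 1.634e+04 Pa.
ΔP_A/ΔP_B = 715.1/1.634e+04 = 0.0438.

ΔP_A/ΔP_B ≈ 0.0438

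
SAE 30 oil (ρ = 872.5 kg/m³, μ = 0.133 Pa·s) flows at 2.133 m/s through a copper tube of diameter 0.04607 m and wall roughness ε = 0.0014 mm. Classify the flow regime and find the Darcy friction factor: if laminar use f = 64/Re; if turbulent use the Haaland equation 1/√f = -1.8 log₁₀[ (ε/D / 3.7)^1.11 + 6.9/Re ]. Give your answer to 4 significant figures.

Re = ρVD/μ = 872.5·2.133·0.04607/0.133 = 644.6.
Re < 2300 → laminar, so f = 64/Re = 0.09928 (roughness is irrelevant in laminar flow).

f ≈ 0.09928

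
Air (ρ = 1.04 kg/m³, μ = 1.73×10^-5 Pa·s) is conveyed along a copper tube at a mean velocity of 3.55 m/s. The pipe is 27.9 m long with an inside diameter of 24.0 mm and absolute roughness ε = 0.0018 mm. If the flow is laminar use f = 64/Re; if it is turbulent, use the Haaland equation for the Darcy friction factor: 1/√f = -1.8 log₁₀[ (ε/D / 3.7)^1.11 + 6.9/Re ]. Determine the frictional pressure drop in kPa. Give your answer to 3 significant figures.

Reynolds number Re = ρVD/μ = 1.04 · 3.55 · 0.024 / 1.73e-05 = 5122.
Re > 4000 → turbulent. Relative roughness ε/D = 1.8e-06/0.024 = 7.5e-05. Haaland: 1/√f = -1.8 log₁₀[(7.5e-05/3.7)^1.11 + 6.9/5122] = -1.8 log₁₀[6.17e-06 + 0.00135] = 5.163, so f = 0.03751.
Darcy-Weisbach: ΔP = f(L/D)(ρV²/2) = 0.03751·(27.9/0.024)·(1.04·3.55²/2) = 0.03751·1162·6.553 = 285.7 Pa.
ΔP = 285.7 Pa = 0.286 kPa.

ΔP ≈ 0.286 kPa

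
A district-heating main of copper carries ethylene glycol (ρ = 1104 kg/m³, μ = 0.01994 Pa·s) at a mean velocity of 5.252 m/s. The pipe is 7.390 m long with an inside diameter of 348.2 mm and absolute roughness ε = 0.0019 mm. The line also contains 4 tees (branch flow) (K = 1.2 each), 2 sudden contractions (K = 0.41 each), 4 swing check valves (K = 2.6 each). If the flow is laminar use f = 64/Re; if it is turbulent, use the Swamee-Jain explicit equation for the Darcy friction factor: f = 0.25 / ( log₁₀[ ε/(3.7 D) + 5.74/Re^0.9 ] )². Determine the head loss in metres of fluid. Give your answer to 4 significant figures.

h_f ≈ 23.05 m

Reynolds number Re = ρVD/μ = 1104 · 5.252 · 0.3482 / 0.0199 = 1.013e+05.
Re > 4000 → turbulent. Relative roughness ε/D = 1.9e-06/0.3482 = 5.46e-06. Swamee-Jain: f = 0.25/(log₁₀[5.46e-06/3.7 + 5.74/1.013e+05^0.9])² = 0.25/(log₁₀[1.47e-06 + 0.000179])² = 0.25/(-3.742)² = 0.01785.
Total minor-loss coefficient ΣK = 4·1.2 + 2·0.41 + 4·2.6 = 16.
ΔP = [f·L/D + ΣK]·(ρV²/2) = [0.01785·7.39/0.3482 + 16]·(1104·5.252²/2) = [0.3788 + 16]·1.523e+04 = 2.497e+05 Pa.
Head loss h_f = ΔP/(ρg) = 2.497e+05/(1104·9.81) = 23.05 m.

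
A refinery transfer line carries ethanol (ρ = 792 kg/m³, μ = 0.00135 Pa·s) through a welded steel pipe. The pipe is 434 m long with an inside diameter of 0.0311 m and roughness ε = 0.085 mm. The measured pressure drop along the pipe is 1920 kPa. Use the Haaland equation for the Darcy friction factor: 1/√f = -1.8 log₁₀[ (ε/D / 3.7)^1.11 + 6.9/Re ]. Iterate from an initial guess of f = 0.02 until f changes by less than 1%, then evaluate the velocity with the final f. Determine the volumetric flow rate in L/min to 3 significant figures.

Q ≈ 162 L/min

Rearranging Darcy-Weisbach: V = √(2·ΔP·D/(f·L·ρ)). With ε/D = 8.5e-05/0.0311 = 0.00273, iterate starting from f = 0.02:
  f = 0.02 → V = √(2·1.92e+06·0.0311/(0.02·434·792)) = 4.168 m/s; Re = ρVD/μ = 7.605e+04; f → 0.02715
  f = 0.02715 → V = 3.577 m/s; Re = 6.527e+04; f → 0.02739
Converged (Δf/f < 1%). With the final f = 0.02739: V = √(2·1.92e+06·0.0311/(0.02739·434·792)) = 3.561 m/s.
Q = V·A = 3.561·(π/4·0.0311²) = 0.002705 m³/s = 162 L/min.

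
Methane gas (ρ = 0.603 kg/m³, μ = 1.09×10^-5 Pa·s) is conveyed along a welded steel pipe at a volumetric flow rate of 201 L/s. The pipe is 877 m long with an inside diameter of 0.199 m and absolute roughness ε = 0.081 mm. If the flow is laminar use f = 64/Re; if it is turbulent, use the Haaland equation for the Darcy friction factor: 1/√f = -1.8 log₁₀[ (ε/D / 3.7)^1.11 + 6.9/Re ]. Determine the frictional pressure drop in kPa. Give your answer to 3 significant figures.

Q = 201 L/s = 201/1000 = 0.201 m³/s.
Cross-sectional area A = πD²/4 = π(0.199)²/4 = 0.0311 m²; mean velocity V = Q/A = 0.201/0.0311 = 6.462 m/s.
Reynolds number Re = ρVD/μ = 0.603 · 6.462 · 0.199 / 1.09e-05 = 7.114e+04.
Re > 4000 → turbulent. Relative roughness ε/D = 8.1e-05/0.199 = 0.000407. Haaland: 1/√f = -1.8 log₁₀[(0.000407/3.7)^1.11 + 6.9/7.114e+04] = -1.8 log₁₀[4.04e-05 + 9.7e-05] = 6.952, so f = 0.02069.
Darcy-Weisbach: ΔP = f(L/D)(ρV²/2) = 0.02069·(877/0.199)·(0.603·6.462²/2) = 0.02069·4407·12.59 = 1148 Pa.
ΔP = 1148 Pa = 1.15 kPa.

ΔP ≈ 1.15 kPa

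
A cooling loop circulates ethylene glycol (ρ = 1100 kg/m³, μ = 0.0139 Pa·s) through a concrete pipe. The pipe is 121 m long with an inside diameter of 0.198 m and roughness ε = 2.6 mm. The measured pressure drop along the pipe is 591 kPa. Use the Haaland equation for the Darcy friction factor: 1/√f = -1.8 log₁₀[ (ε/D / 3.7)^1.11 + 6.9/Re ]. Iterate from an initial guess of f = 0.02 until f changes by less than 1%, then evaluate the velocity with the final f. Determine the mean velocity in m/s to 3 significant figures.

Rearranging Darcy-Weisbach: V = √(2·ΔP·D/(f·L·ρ)). With ε/D = 0.0026/0.198 = 0.0131, iterate starting from f = 0.02:
  f = 0.02 → V = √(2·5.91e+05·0.198/(0.02·121·1100)) = 9.376 m/s; Re = ρVD/μ = 1.469e+05; f → 0.04206
  f = 0.04206 → V = 6.466 m/s; Re = 1.013e+05; f → 0.04221
Converged (Δf/f < 1%). With the final f = 0.04221: V = √(2·5.91e+05·0.198/(0.04221·121·1100)) = 6.454 m/s.

V ≈ 6.45 m/s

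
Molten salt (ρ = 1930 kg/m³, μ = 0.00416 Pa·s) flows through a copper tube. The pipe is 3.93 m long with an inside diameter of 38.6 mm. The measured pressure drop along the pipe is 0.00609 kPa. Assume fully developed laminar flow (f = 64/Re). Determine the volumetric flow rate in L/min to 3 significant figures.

Q ≈ 1.22 L/min

For laminar flow, f = 64/Re with Re = ρVD/μ, so Darcy-Weisbach reduces to ΔP = 32μLV/D². Solving for V: V = ΔP·D²/(32μL) = 6.09·(0.0386)²/(32·0.00416·3.93) = 0.01734 m/s.
Check: Re = ρVD/μ = 1930·0.01734·0.0386/0.00416 = 310.6 < 2300, so the laminar assumption holds.
Q = V·A = 0.01734·(π/4·0.0386²) = 2.03e-05 m³/s = 1.22 L/min.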